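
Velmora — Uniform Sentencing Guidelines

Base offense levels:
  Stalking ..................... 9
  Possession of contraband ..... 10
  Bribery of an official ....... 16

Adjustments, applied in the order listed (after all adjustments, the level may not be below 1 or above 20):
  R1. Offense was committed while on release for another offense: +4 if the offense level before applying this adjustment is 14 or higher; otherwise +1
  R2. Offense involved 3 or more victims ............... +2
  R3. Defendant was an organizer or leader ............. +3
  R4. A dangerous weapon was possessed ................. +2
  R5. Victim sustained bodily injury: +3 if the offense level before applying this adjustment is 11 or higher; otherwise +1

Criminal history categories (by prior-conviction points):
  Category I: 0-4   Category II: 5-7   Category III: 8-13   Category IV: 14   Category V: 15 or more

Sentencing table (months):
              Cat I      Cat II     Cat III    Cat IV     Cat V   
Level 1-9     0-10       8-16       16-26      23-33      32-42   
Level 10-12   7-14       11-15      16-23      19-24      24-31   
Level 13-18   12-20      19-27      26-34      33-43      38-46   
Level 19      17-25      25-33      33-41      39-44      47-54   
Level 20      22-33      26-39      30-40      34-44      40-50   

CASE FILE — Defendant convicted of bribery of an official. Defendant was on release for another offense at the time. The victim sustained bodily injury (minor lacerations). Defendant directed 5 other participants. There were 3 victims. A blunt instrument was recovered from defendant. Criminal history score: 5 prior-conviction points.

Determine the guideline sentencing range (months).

Base offense level for bribery of an official: 16.
R1 applies (level before this adjustment is 16 ≥ 14, so +4): 16 + 4 = 20.
R2 applies: 20 + 2 = 22.
R3 applies: 22 + 3 = 25.
R4 applies: 25 + 2 = 27.
R5 applies (level before this adjustment is 27 ≥ 11, so +3): 27 + 3 = 30.
Level 30 exceeds the maximum of 20; capped at 20.
Final offense level: 20.
Criminal history: 5 prior points → Category II (5-7).
Level 20 falls in the 20 band.
Grid: Level 20 × Category II = 26-39 months.

26-39 months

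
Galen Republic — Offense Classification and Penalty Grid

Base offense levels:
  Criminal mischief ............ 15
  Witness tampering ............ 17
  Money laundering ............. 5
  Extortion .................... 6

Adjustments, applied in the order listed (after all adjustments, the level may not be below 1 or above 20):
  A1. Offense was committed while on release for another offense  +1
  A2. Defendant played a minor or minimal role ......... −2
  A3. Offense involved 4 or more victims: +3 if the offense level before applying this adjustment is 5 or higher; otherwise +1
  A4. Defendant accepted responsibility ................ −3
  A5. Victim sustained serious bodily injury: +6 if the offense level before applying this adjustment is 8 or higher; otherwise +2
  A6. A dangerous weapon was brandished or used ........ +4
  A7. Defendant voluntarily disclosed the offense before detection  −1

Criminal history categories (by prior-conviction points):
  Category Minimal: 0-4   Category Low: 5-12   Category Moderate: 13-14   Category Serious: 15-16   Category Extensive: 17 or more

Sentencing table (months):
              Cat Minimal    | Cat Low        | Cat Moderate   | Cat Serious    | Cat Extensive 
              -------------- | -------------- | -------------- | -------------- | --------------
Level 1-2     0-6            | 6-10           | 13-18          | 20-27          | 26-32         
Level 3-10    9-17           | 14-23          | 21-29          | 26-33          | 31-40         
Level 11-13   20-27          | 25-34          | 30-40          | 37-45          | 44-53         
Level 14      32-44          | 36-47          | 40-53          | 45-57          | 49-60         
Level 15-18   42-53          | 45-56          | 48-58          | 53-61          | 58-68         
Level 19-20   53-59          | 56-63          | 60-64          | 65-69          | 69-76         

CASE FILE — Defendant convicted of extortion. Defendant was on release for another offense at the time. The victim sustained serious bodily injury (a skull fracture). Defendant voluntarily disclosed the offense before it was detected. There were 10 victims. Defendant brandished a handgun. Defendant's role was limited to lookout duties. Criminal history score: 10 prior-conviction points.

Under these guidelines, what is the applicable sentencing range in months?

Base offense level for extortion: 6.
A1 applies: 6 + 1 = 7.
A2 applies: 7 − 2 = 5.
A3 applies (level before this adjustment is 5 ≥ 5, so +3): 5 + 3 = 8.
A5 applies (level before this adjustment is 8 ≥ 8, so +6): 8 + 6 = 14.
A6 applies: 14 + 4 = 18.
A7 applies: 18 − 1 = 17.
Final offense level: 17.
Criminal history: 10 prior points → Category Low (5-12).
Level 17 falls in the 15-18 band.
Grid: Level 15-18 × Category Low = 45-56 months.

45-56 months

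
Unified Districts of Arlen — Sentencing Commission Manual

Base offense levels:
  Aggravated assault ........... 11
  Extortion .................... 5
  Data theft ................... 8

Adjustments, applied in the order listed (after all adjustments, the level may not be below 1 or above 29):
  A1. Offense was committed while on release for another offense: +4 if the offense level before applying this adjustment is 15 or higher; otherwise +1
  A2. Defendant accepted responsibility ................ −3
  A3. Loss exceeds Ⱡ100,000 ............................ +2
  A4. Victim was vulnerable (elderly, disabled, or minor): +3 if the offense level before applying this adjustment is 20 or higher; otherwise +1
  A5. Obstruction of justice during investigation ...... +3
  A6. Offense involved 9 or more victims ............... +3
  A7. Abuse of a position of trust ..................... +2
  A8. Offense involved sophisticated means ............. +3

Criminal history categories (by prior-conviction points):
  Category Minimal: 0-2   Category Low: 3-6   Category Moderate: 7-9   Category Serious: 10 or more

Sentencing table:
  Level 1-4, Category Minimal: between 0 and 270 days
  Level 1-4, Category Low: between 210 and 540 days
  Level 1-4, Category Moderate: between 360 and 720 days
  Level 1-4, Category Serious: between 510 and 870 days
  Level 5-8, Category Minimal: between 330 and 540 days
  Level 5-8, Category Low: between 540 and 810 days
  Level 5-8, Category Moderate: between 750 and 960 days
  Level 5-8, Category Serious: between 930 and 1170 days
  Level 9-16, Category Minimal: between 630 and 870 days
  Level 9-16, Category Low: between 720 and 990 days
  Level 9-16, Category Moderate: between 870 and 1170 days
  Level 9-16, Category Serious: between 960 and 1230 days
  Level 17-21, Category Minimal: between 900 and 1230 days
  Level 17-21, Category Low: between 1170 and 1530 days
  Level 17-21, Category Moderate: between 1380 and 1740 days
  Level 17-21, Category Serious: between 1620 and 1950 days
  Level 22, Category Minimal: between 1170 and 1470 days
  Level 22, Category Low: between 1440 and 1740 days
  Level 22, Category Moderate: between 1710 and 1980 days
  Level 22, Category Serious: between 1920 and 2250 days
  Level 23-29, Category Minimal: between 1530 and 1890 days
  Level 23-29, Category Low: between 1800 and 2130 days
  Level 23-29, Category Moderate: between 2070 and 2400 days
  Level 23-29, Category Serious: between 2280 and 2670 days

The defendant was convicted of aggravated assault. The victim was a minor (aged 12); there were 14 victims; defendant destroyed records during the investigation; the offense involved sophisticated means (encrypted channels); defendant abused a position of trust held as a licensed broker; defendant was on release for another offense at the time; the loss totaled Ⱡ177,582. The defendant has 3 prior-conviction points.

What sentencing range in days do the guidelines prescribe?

1800-2130 days

Base offense level for aggravated assault: 11.
A1 applies (level before this adjustment is 11 < 15, so +1): 11 + 1 = 12.
A2 does not apply.
A3 applies: 12 + 2 = 14.
A4 applies (level before this adjustment is 14 < 20, so +1): 14 + 1 = 15.
A5 applies: 15 + 3 = 18.
A6 applies: 18 + 3 = 21.
A7 applies: 21 + 2 = 23.
A8 applies: 23 + 3 = 26.
Final offense level: 26.
Criminal history: 3 prior points → Category Low (3-6).
Level 26 falls in the 23-29 band.
Grid: Level 23-29 × Category Low = 1800-2130 days.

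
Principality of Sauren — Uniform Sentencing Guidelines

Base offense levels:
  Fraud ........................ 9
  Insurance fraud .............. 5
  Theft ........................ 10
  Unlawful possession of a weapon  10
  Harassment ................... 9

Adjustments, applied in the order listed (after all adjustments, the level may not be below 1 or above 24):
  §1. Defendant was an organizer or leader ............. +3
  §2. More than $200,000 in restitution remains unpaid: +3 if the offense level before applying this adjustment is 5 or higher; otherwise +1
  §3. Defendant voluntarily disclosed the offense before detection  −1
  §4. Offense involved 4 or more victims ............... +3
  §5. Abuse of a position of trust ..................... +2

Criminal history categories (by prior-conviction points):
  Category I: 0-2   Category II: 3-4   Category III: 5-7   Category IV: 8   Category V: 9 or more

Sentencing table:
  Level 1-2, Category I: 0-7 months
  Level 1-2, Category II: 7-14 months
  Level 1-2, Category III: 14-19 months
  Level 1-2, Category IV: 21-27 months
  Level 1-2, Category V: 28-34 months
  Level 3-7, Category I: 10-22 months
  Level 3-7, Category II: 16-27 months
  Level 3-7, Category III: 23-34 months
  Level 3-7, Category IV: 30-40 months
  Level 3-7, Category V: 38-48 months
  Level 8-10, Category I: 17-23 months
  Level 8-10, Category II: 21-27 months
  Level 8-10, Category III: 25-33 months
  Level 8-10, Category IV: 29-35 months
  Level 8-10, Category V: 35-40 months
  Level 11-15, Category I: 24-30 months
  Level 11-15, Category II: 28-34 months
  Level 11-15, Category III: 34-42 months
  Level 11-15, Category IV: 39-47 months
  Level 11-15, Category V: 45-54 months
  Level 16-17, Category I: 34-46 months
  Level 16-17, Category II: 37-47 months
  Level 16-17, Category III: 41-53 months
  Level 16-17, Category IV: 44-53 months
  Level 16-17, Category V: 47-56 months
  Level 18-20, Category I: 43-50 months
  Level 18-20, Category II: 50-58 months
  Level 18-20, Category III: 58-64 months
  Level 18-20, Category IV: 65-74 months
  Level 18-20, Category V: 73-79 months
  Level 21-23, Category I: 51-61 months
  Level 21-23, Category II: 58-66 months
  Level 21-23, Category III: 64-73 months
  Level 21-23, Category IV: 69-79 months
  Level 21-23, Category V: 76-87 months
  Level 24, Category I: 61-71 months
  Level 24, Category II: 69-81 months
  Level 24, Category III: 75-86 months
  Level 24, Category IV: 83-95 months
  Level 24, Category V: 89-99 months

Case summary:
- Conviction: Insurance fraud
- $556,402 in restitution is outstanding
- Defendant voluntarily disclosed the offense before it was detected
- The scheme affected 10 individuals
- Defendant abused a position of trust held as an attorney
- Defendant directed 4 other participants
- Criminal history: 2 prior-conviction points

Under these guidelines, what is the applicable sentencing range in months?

24-30 months

Base offense level for insurance fraud: 5.
§1 applies: 5 + 3 = 8.
§2 applies (level before this adjustment is 8 ≥ 5, so +3): 8 + 3 = 11.
§3 applies: 11 − 1 = 10.
§4 applies: 10 + 3 = 13.
§5 applies: 13 + 2 = 15.
Final offense level: 15.
Criminal history: 2 prior points → Category I (0-2).
Level 15 falls in the 11-15 band.
Grid: Level 11-15 × Category I = 24-30 months.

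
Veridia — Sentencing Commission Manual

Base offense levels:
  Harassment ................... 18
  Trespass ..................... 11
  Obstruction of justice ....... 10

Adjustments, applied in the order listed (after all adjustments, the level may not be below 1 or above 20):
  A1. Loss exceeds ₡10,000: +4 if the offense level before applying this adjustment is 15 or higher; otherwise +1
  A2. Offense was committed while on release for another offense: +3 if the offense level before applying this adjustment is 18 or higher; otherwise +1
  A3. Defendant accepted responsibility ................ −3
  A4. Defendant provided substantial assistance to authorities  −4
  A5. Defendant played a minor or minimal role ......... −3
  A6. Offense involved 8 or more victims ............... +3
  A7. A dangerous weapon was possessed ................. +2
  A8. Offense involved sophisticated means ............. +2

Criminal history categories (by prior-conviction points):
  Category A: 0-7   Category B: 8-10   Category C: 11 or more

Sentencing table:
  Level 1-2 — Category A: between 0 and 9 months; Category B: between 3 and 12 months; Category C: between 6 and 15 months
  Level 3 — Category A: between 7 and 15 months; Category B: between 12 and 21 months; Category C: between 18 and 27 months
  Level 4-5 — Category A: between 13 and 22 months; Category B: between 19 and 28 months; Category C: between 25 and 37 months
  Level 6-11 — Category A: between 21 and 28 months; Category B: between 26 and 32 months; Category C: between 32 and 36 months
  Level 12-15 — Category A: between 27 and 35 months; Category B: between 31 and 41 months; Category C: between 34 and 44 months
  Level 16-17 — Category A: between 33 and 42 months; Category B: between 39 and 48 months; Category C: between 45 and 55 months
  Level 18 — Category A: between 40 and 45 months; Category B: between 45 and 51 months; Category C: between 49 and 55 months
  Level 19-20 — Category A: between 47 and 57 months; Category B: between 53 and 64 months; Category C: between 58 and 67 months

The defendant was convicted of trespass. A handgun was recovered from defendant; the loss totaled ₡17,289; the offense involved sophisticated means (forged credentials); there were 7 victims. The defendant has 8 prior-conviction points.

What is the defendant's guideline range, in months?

39-48 months

Base offense level for trespass: 11.
A1 applies (level before this adjustment is 11 < 15, so +1): 11 + 1 = 12.
A6 does not apply.
A7 applies: 12 + 2 = 14.
A8 applies: 14 + 2 = 16.
Final offense level: 16.
Criminal history: 8 prior points → Category B (8-10).
Level 16 falls in the 16-17 band.
Grid: Level 16-17 × Category B = 39-48 months.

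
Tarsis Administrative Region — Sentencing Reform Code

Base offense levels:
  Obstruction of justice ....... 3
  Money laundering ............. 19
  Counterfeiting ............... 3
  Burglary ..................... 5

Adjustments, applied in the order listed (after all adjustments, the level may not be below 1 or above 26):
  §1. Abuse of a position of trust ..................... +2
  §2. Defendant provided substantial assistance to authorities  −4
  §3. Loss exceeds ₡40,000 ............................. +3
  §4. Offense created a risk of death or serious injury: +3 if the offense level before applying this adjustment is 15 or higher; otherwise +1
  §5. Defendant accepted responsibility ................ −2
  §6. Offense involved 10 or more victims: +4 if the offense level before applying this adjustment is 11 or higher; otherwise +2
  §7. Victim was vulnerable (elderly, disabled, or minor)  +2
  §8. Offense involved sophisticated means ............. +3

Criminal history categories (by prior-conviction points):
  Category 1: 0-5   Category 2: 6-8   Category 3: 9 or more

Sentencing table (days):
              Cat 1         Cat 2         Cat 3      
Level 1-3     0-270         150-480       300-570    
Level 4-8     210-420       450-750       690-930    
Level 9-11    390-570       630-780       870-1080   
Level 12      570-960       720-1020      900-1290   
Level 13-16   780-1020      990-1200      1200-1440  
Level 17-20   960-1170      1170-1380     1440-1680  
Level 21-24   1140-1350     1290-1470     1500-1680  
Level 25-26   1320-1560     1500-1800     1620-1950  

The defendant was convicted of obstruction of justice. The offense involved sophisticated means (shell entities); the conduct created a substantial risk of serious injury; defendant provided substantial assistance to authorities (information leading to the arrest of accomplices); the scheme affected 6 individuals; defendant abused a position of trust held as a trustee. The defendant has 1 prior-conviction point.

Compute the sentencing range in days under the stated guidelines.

Base offense level for obstruction of justice: 3.
§1 applies: 3 + 2 = 5.
§2 applies: 5 − 4 = 1.
§3 does not apply.
§4 applies (level before this adjustment is 1 < 15, so +1): 1 + 1 = 2.
§6 does not apply.
§8 applies: 2 + 3 = 5.
Final offense level: 5.
Criminal history: 1 prior point → Category 1 (0-5).
Level 5 falls in the 4-8 band.
Grid: Level 4-8 × Category 1 = 210-420 days.

210-420 days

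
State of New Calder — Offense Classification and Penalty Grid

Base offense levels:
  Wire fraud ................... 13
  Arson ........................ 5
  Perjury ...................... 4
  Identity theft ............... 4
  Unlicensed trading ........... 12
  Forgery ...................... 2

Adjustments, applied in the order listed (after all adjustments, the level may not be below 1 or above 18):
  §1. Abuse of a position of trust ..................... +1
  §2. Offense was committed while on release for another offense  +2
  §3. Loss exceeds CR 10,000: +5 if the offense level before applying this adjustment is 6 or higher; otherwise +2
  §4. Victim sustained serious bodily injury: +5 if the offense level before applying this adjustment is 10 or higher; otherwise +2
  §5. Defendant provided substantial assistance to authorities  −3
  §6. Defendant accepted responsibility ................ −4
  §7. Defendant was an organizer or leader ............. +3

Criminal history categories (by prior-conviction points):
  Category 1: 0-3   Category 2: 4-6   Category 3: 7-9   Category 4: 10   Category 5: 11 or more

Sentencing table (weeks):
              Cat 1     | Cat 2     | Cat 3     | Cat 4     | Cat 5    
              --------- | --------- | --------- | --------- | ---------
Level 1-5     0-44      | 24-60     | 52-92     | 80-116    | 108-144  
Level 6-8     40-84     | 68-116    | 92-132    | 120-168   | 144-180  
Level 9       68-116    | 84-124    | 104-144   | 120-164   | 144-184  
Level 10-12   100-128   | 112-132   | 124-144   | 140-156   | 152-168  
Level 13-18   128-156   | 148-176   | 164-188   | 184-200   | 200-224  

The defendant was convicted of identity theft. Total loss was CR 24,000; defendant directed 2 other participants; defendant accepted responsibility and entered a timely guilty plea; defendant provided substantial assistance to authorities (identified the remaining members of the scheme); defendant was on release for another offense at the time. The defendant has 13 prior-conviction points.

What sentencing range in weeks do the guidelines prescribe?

144-180 weeks

Base offense level for identity theft: 4.
§2 applies: 4 + 2 = 6.
§3 applies (level before this adjustment is 6 ≥ 6, so +5): 6 + 5 = 11.
§5 applies: 11 − 3 = 8.
§6 applies: 8 − 4 = 4.
§7 applies: 4 + 3 = 7.
Final offense level: 7.
Criminal history: 13 prior points → Category 5 (11+).
Level 7 falls in the 6-8 band.
Grid: Level 6-8 × Category 5 = 144-180 weeks.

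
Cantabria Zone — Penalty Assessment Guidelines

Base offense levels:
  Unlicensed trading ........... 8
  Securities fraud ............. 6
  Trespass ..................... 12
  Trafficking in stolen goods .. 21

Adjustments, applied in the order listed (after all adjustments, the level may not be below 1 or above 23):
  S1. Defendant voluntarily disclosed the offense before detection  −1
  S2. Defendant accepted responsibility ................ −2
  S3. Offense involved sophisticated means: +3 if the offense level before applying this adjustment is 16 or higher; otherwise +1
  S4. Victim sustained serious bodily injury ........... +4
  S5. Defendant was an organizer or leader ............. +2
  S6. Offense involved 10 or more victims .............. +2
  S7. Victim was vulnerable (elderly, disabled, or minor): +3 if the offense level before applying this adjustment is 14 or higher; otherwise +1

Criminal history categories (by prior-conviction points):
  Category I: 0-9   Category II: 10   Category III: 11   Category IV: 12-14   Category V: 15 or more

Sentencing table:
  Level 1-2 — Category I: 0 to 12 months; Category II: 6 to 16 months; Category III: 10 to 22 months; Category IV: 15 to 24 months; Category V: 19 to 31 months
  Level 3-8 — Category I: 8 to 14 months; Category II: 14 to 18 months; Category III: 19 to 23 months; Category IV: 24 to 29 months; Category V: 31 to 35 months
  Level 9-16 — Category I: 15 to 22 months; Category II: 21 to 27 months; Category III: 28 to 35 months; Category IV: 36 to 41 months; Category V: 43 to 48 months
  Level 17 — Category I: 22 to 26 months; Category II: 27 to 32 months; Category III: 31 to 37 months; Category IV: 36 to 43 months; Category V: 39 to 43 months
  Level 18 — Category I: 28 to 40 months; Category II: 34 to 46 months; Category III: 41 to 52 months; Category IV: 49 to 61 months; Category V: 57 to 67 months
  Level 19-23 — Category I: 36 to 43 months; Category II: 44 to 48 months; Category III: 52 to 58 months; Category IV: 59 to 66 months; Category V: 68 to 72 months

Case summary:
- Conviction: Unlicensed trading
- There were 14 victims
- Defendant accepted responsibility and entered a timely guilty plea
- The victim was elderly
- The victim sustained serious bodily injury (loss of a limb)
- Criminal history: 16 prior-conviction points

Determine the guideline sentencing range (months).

43-48 months

Base offense level for unlicensed trading: 8.
S2 applies: 8 − 2 = 6.
S3 does not apply.
S4 applies: 6 + 4 = 10.
S6 applies: 10 + 2 = 12.
S7 applies (level before this adjustment is 12 < 14, so +1): 12 + 1 = 13.
Final offense level: 13.
Criminal history: 16 prior points → Category V (15+).
Level 13 falls in the 9-16 band.
Grid: Level 9-16 × Category V = 43-48 months.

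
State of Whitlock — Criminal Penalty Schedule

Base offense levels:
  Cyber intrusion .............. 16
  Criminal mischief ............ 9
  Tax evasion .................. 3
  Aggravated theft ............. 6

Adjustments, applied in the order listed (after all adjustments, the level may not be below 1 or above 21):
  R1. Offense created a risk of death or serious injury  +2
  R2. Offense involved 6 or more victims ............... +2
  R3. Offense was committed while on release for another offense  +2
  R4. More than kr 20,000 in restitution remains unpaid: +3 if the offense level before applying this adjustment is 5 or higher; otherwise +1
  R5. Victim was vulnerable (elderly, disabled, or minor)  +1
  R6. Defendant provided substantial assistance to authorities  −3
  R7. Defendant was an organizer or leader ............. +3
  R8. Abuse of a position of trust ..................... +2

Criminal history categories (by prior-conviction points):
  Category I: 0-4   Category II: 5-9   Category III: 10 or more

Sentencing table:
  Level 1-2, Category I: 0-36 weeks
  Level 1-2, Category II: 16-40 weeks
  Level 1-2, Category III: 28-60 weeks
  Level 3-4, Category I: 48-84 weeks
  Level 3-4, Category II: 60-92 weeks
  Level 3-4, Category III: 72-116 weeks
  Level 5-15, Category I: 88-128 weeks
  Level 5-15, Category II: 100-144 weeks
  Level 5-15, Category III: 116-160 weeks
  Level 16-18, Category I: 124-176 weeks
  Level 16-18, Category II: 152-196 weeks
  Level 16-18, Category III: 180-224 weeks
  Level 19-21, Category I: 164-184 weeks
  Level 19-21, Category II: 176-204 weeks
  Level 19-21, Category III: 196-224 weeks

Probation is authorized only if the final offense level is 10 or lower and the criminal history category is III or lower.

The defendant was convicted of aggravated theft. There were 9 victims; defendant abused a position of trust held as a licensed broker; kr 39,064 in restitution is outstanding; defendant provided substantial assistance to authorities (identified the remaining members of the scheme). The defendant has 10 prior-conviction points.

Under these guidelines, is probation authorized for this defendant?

Base offense level for aggravated theft: 6.
R1 does not apply.
R2 applies: 6 + 2 = 8.
R3 does not apply.
R4 applies (level before this adjustment is 8 ≥ 5, so +3): 8 + 3 = 11.
R6 applies: 11 − 3 = 8.
R8 applies: 8 + 2 = 10.
Final offense level: 10.
Criminal history: 10 prior points → Category III (10+).
Level 10 falls in the 5-15 band.
Grid: Level 5-15 × Category III = 116-160 weeks.
Probation check: level 10 ≤ 10 and category III ≤ III → eligible.

Yes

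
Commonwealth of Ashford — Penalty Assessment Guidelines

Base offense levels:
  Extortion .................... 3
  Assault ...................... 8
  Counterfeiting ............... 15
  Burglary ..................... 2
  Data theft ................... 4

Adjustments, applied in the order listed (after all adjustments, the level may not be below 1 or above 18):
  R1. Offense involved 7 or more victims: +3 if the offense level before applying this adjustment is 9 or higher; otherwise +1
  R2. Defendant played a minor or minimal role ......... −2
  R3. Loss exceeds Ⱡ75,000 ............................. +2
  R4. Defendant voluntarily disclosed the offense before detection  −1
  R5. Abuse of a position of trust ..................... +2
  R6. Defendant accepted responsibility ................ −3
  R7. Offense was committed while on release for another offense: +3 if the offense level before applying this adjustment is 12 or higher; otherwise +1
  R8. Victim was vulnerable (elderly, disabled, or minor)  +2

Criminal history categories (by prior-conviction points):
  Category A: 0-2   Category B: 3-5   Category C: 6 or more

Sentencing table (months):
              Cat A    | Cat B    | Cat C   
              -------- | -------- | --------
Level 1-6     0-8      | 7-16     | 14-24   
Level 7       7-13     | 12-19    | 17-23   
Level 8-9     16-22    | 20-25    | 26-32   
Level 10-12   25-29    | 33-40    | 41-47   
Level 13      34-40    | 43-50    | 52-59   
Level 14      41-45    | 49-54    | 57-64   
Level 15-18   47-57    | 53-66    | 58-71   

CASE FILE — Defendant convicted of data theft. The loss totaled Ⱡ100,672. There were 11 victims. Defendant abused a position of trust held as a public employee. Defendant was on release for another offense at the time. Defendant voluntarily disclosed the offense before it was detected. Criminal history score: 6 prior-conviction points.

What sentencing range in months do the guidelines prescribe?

26-32 months

Base offense level for data theft: 4.
R1 applies (level before this adjustment is 4 < 9, so +1): 4 + 1 = 5.
R3 applies: 5 + 2 = 7.
R4 applies: 7 − 1 = 6.
R5 applies: 6 + 2 = 8.
R6 does not apply.
R7 applies (level before this adjustment is 8 < 12, so +1): 8 + 1 = 9.
R8 does not apply.
Final offense level: 9.
Criminal history: 6 prior points → Category C (6+).
Level 9 falls in the 8-9 band.
Grid: Level 8-9 × Category C = 26-32 months.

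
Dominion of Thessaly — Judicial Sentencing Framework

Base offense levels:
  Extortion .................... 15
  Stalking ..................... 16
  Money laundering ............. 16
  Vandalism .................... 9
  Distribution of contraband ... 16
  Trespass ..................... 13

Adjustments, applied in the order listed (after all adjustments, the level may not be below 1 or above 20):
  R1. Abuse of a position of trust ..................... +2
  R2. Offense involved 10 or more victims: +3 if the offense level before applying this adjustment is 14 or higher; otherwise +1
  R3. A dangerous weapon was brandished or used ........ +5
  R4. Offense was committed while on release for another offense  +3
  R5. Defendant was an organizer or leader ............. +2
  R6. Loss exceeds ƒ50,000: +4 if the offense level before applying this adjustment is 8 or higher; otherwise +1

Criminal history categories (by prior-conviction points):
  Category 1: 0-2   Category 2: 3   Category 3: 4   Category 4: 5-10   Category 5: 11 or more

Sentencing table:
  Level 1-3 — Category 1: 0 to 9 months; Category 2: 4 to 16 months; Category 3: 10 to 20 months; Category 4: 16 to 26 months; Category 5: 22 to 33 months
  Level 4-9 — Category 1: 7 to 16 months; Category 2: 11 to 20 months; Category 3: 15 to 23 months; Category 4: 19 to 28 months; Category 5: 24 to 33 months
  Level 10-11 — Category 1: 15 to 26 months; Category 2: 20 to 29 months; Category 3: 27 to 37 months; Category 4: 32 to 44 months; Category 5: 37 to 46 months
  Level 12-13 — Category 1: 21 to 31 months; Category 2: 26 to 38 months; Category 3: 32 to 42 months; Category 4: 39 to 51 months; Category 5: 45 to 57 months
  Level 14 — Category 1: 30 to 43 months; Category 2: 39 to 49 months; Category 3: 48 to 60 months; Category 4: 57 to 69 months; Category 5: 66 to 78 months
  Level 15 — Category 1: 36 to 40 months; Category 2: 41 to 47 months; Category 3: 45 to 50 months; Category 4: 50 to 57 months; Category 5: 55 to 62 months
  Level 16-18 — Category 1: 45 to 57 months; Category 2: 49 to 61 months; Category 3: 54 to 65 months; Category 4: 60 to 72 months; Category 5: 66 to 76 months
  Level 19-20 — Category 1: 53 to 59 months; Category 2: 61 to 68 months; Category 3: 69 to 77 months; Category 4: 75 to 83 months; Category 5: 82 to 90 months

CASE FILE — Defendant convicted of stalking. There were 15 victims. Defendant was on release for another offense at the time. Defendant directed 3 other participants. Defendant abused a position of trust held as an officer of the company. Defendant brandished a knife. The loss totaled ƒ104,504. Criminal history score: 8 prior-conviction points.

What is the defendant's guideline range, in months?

75-83 months

Base offense level for stalking: 16.
R1 applies: 16 + 2 = 18.
R2 applies (level before this adjustment is 18 ≥ 14, so +3): 18 + 3 = 21.
R3 applies: 21 + 5 = 26.
R4 applies: 26 + 3 = 29.
R5 applies: 29 + 2 = 31.
R6 applies (level before this adjustment is 31 ≥ 8, so +4): 31 + 4 = 35.
Level 35 exceeds the maximum of 20; capped at 20.
Final offense level: 20.
Criminal history: 8 prior points → Category 4 (5-10).
Level 20 falls in the 19-20 band.
Grid: Level 19-20 × Category 4 = 75-83 months.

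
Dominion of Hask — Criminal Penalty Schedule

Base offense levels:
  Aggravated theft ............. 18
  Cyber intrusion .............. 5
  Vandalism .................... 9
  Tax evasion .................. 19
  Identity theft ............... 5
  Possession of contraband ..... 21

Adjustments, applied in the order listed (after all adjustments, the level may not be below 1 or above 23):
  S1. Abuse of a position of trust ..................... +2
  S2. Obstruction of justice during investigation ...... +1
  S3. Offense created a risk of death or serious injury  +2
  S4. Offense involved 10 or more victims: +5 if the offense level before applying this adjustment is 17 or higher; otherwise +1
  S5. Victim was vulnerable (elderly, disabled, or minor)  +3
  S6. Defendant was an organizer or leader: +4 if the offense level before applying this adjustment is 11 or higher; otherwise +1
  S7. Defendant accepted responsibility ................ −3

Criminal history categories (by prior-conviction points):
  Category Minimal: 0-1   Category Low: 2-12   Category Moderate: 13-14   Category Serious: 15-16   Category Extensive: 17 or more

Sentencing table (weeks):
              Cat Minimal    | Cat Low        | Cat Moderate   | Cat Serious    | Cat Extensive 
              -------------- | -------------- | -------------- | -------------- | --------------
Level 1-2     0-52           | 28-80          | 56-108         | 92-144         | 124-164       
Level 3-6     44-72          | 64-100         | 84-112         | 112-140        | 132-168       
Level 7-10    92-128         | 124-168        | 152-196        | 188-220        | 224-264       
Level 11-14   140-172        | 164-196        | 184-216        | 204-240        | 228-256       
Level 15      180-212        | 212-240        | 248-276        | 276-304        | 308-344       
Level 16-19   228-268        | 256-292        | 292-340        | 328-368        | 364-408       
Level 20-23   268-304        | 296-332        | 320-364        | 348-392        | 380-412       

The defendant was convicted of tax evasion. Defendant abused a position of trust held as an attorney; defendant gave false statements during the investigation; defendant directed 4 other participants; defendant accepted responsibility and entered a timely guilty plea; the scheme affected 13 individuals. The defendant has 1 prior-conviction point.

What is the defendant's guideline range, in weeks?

268-304 weeks

Base offense level for tax evasion: 19.
S1 applies: 19 + 2 = 21.
S2 applies: 21 + 1 = 22.
S3 does not apply.
S4 applies (level before this adjustment is 22 ≥ 17, so +5): 22 + 5 = 27.
S5 does not apply.
S6 applies (level before this adjustment is 27 ≥ 11, so +4): 27 + 4 = 31.
S7 applies: 31 − 3 = 28.
Level 28 exceeds the maximum of 23; capped at 23.
Final offense level: 23.
Criminal history: 1 prior point → Category Minimal (0-1).
Level 23 falls in the 20-23 band.
Grid: Level 20-23 × Category Minimal = 268-304 weeks.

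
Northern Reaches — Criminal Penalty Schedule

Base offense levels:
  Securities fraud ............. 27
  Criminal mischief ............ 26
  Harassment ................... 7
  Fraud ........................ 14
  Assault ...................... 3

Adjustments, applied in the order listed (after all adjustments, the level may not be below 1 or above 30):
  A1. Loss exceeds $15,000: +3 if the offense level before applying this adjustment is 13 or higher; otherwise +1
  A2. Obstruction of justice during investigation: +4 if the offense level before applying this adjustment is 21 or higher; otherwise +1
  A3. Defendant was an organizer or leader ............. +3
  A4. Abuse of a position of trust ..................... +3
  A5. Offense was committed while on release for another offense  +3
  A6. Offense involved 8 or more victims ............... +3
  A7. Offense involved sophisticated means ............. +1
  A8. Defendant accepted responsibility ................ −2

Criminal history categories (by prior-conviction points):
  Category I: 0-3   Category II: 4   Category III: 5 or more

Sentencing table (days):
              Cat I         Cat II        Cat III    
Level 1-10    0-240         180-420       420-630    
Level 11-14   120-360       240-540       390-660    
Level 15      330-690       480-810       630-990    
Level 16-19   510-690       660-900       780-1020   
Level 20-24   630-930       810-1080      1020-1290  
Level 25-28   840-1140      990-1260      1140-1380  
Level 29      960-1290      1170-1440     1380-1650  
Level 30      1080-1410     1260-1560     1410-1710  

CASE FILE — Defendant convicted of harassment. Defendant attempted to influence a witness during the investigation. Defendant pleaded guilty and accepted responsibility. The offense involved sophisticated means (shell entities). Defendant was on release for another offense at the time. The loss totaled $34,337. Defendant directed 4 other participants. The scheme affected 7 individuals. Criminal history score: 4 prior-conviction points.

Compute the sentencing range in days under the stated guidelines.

240-540 days

Base offense level for harassment: 7.
A1 applies (level before this adjustment is 7 < 13, so +1): 7 + 1 = 8.
A2 applies (level before this adjustment is 8 < 21, so +1): 8 + 1 = 9.
A3 applies: 9 + 3 = 12.
A5 applies: 12 + 3 = 15.
A6 does not apply.
A7 applies: 15 + 1 = 16.
A8 applies: 16 − 2 = 14.
Final offense level: 14.
Criminal history: 4 prior points → Category II (4).
Level 14 falls in the 11-14 band.
Grid: Level 11-14 × Category II = 240-540 days.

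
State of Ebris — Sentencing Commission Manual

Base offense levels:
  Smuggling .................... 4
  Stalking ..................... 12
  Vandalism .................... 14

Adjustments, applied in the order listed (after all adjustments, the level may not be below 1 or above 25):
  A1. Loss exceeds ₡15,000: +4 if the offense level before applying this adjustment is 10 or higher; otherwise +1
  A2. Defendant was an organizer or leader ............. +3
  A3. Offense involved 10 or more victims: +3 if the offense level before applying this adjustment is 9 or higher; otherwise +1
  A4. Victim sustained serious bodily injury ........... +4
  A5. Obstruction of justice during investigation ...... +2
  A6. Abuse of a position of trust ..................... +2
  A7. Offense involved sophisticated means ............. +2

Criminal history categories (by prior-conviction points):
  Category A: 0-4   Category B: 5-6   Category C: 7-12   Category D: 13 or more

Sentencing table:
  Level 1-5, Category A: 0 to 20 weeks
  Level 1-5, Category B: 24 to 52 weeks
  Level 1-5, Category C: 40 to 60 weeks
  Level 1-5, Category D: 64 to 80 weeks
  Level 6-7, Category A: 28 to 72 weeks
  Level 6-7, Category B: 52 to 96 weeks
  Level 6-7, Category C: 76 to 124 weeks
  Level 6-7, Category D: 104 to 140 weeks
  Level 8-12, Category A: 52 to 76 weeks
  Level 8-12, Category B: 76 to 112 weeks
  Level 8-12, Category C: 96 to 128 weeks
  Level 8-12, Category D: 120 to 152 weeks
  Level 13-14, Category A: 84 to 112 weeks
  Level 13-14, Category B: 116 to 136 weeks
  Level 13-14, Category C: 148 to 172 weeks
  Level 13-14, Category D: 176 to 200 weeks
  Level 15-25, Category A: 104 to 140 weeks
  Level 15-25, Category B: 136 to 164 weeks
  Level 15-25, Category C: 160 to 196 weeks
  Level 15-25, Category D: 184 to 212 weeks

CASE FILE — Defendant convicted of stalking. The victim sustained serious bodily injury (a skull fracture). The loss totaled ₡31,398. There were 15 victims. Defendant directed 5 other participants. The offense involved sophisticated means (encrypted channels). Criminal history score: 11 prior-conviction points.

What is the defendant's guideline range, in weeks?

Base offense level for stalking: 12.
A1 applies (level before this adjustment is 12 ≥ 10, so +4): 12 + 4 = 16.
A2 applies: 16 + 3 = 19.
A3 applies (level before this adjustment is 19 ≥ 9, so +3): 19 + 3 = 22.
A4 applies: 22 + 4 = 26.
A7 applies: 26 + 2 = 28.
Level 28 exceeds the maximum of 25; capped at 25.
Final offense level: 25.
Criminal history: 11 prior points → Category C (7-12).
Level 25 falls in the 15-25 band.
Grid: Level 15-25 × Category C = 160-196 weeks.

160-196 weeks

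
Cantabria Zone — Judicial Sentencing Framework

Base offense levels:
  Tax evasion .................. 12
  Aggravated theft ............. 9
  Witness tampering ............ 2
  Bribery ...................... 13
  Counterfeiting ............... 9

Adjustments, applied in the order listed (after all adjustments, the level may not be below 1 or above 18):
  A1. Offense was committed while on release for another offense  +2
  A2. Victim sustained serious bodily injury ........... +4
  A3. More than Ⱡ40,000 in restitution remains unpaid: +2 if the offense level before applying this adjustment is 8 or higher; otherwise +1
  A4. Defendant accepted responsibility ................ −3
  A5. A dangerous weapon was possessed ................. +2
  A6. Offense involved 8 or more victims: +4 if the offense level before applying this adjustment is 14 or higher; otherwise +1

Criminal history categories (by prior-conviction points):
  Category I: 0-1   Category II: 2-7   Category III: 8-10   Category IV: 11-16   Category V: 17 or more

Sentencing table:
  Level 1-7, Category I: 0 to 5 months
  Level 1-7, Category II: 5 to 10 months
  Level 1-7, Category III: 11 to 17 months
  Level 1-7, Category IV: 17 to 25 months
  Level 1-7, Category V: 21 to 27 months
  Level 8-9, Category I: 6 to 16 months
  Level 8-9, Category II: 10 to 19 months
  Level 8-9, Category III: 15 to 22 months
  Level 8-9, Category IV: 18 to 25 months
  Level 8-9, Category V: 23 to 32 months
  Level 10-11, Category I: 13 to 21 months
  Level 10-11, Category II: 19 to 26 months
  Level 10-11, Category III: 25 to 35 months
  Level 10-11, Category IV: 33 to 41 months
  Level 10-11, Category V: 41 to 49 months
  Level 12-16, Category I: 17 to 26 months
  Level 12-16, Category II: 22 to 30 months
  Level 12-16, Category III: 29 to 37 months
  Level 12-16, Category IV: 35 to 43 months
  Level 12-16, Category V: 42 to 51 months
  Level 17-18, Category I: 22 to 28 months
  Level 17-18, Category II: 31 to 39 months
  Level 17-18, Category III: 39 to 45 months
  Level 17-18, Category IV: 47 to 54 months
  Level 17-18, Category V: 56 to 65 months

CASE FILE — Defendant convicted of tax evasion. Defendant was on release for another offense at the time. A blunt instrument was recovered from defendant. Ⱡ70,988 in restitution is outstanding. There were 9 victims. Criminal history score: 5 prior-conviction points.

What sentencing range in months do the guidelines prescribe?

Base offense level for tax evasion: 12.
A1 applies: 12 + 2 = 14.
A3 applies (level before this adjustment is 14 ≥ 8, so +2): 14 + 2 = 16.
A5 applies: 16 + 2 = 18.
A6 applies (level before this adjustment is 18 ≥ 14, so +4): 18 + 4 = 22.
Level 22 exceeds the maximum of 18; capped at 18.
Final offense level: 18.
Criminal history: 5 prior points → Category II (2-7).
Level 18 falls in the 17-18 band.
Grid: Level 17-18 × Category II = 31-39 months.

31-39 months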